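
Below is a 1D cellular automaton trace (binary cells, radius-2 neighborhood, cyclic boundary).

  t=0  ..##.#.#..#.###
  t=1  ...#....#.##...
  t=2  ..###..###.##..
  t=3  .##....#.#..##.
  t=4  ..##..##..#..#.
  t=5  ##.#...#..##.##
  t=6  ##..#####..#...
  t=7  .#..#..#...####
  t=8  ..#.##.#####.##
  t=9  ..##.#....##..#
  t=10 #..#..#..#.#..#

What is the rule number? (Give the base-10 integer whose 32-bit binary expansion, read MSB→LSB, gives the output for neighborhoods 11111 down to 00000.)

1627536316

  nb #####: next=.  (t=6,i=6, bit31=0)
  nb ####.: next=#  (t=5,i=0, bit30=1)
  nb ###.#: next=#  (t=2,i=9, bit29=1)
  nb ###..: next=.  (t=0,i=14, bit28=0)
  nb ##.##: next=.  (t=2,i=10, bit27=0)
  nb ##.#.: next=.  (t=0,i=4, bit26=0)
  nb ##..#: next=.  (t=0,i=0, bit25=0)
  nb ##...: next=#  (t=1,i=12, bit24=1)
  nb #.###: next=.  (t=0,i=12, bit23=0)
  nb #.##.: next=.  (t=1,i=10, bit22=0)
  nb #.#.#: next=.  (t=0,i=5, bit21=0)
  nb #.#..: next=.  (t=0,i=7, bit20=0)
  nb #..##: next=.  (t=0,i=1, bit19=0)
  nb #..#.: next=.  (t=0,i=9, bit18=0)
  nb #...#: next=#  (t=4,i=0, bit17=1)
  nb #....: next=.  (t=1,i=5, bit16=0)
  nb .####: next=.  (t=5,i=14, bit15=0)
  nb .###.: next=.  (t=0,i=13, bit14=0)
  nb .##.#: next=#  (t=0,i=3, bit13=1)
  nb .##..: next=#  (t=1,i=11, bit12=1)
  nb .#.##: next=#  (t=0,i=11, bit11=1)
  nb .#.#.: next=.  (t=0,i=6, bit10=0)
  nb .#..#: next=#  (t=0,i=8, bit9=1)
  nb .#...: next=#  (t=1,i=4, bit8=1)
  nb ..###: next=#  (t=2,i=2, bit7=1)
  nb ..##.: next=.  (t=0,i=2, bit6=0)
  nb ..#.#: next=#  (t=0,i=10, bit5=1)
  nb ..#..: next=#  (t=1,i=3, bit4=1)
  nb ...##: next=#  (t=2,i=1, bit3=1)
  nb ...#.: next=#  (t=1,i=2, bit2=1)
  nb ....#: next=.  (t=1,i=1, bit1=0)
  nb .....: next=.  (t=1,i=0, bit0=0)
  bits 01100001000000100011101110111100 = 1627536316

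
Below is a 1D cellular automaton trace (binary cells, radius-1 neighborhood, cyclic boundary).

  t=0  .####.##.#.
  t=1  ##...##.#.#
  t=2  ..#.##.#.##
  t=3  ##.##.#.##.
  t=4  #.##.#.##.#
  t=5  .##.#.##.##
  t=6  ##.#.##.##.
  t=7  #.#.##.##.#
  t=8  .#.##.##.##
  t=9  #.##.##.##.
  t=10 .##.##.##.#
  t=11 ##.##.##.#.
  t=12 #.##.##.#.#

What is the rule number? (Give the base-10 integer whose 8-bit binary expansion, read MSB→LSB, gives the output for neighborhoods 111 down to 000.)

  nb ###: next=.  (t=0,i=2, bit7=0)
  nb ##.: next=.  (t=0,i=4, bit6=0)
  nb #.#: next=#  (t=0,i=5, bit5=1)
  nb #..: next=#  (t=0,i=10, bit4=1)
  nb .##: next=#  (t=0,i=1, bit3=1)
  nb .#.: next=.  (t=0,i=9, bit2=0)
  nb ..#: next=#  (t=0,i=0, bit1=1)
  nb ...: next=.  (t=1,i=3, bit0=0)
  bits 00111010 = 58

58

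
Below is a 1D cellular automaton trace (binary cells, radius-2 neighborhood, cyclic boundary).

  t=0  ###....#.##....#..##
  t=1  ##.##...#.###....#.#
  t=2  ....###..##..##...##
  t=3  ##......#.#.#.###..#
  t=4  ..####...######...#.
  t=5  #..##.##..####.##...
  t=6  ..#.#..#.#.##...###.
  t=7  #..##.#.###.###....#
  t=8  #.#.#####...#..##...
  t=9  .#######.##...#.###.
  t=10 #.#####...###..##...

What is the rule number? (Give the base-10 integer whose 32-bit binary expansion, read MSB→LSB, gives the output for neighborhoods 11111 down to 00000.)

3317677057

  [31] ##### => #  t=0,i=0
  [30] ####. => #  t=0,i=1
  [29] ###.# => .  t=1,i=1
  [28] ###.. => .  t=0,i=2
  [27] ##.## => .  t=1,i=2
  [26] ##.#. => #  t=7,i=5
  [25] ##..# => .  t=2,i=7
  [24] ##... => #  t=0,i=3
  [23] #.### => #  t=1,i=10
  [22] #.##. => .  t=0,i=9
  [21] #.#.# => #  t=3,i=10
  [20] #.#.. => #  t=6,i=4
  [19] #..## => #  t=0,i=17
  [18] #..#. => #  t=6,i=6
  [17] #...# => #  t=1,i=6
  [16] #.... => #  t=0,i=4
  [15] .#### => #  t=0,i=19
  [14] .###. => .  t=1,i=0
  [13] .##.# => #  t=5,i=4
  [12] .##.. => #  t=0,i=10
  [11] .#.## => #  t=0,i=8
  [10] .#.#. => #  t=3,i=9
  [9] .#..# => .  t=0,i=16
  [8] .#... => .  t=4,i=19
  [7] ..### => .  t=0,i=18
  [6] ..##. => .  t=2,i=9
  [5] ..#.# => .  t=0,i=7
  [4] ..#.. => .  t=0,i=15
  [3] ...## => .  t=2,i=3
  [2] ...#. => .  t=0,i=6
  [1] ....# => .  t=0,i=5
  [0] ..... => #  t=3,i=4
  bits 11000101101111111011110000000001 = 3317677057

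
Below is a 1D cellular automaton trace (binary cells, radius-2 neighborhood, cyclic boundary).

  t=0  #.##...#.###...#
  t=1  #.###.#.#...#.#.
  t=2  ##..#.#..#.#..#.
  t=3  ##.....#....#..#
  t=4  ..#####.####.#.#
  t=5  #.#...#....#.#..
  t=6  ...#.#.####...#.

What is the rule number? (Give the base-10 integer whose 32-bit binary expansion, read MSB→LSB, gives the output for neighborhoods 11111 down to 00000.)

  nb #####: next=.  (t=4,i=4, bit31=0)
  nb ####.: next=.  (t=4,i=5, bit30=0)
  nb ###.#: next=#  (t=1,i=4, bit29=1)
  nb ###..: next=.  (t=0,i=11, bit28=0)
  nb ##.##: next=.  (t=0,i=1, bit27=0)
  nb ##.#.: next=.  (t=1,i=5, bit26=0)
  nb ##..#: next=.  (t=2,i=2, bit25=0)
  nb ##...: next=#  (t=0,i=4, bit24=1)
  nb #.###: next=.  (t=0,i=9, bit23=0)
  nb #.##.: next=#  (t=0,i=2, bit22=1)
  nb #.#.#: next=#  (t=1,i=0, bit21=1)
  nb #.#..: next=.  (t=1,i=8, bit20=0)
  nb #..##: next=.  (t=3,i=14, bit19=0)
  nb #..#.: next=.  (t=2,i=3, bit18=0)
  nb #...#: next=.  (t=0,i=5, bit17=0)
  nb #....: next=#  (t=3,i=3, bit16=1)
  nb .####: next=.  (t=4,i=3, bit15=0)
  nb .###.: next=.  (t=0,i=10, bit14=0)
  nb .##.#: next=#  (t=0,i=0, bit13=1)
  nb .##..: next=#  (t=0,i=3, bit12=1)
  nb .#.##: next=#  (t=0,i=8, bit11=1)
  nb .#.#.: next=.  (t=1,i=7, bit10=0)
  nb .#..#: next=#  (t=2,i=7, bit9=1)
  nb .#...: next=#  (t=1,i=9, bit8=1)
  nb ..###: next=#  (t=3,i=15, bit7=1)
  nb ..##.: next=.  (t=0,i=15, bit6=0)
  nb ..#.#: next=.  (t=0,i=7, bit5=0)
  nb ..#..: next=.  (t=3,i=7, bit4=0)
  nb ...##: next=#  (t=0,i=14, bit3=1)
  nb ...#.: next=#  (t=0,i=6, bit2=1)
  nb ....#: next=#  (t=3,i=5, bit1=1)
  nb .....: next=#  (t=3,i=4, bit0=1)
  bits 00100001011000010011101110001111 = 560020367

560020367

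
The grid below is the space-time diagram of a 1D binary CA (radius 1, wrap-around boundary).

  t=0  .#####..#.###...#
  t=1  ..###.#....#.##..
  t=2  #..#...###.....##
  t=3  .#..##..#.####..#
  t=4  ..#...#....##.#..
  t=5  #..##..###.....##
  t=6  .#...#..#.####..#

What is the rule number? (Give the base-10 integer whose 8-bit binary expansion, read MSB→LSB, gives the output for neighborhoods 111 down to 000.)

  nb ###: next=#  (t=0,i=2, bit7=1)
  nb ##.: next=.  (t=0,i=5, bit6=0)
  nb #.#: next=.  (t=0,i=0, bit5=0)
  nb #..: next=#  (t=0,i=6, bit4=1)
  nb .##: next=.  (t=0,i=1, bit3=0)
  nb .#.: next=.  (t=0,i=8, bit2=0)
  nb ..#: next=.  (t=0,i=7, bit1=0)
  nb ...: next=#  (t=0,i=14, bit0=1)
  bits 10010001 = 145

145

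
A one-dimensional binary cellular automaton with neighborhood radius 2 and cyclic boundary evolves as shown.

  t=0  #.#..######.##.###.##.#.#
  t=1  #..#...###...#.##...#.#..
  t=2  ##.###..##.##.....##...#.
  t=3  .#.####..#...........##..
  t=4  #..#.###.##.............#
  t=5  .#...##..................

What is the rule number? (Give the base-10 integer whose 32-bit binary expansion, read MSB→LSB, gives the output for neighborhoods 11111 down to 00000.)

  nb #####: next=#  (t=0,i=7, bit31=1)
  nb ####.: next=#  (t=0,i=9, bit30=1)
  nb ###.#: next=.  (t=0,i=10, bit29=0)
  nb ###..: next=#  (t=1,i=9, bit28=1)
  nb ##.##: next=.  (t=0,i=11, bit27=0)
  nb ##.#.: next=.  (t=0,i=1, bit26=0)
  nb ##..#: next=#  (t=2,i=6, bit25=1)
  nb ##...: next=.  (t=1,i=10, bit24=0)
  nb #.###: next=#  (t=0,i=15, bit23=1)
  nb #.##.: next=.  (t=0,i=12, bit22=0)
  nb #.#.#: next=#  (t=0,i=22, bit21=1)
  nb #.#..: next=.  (t=0,i=2, bit20=0)
  nb #..##: next=.  (t=0,i=4, bit19=0)
  nb #..#.: next=.  (t=1,i=2, bit18=0)
  nb #...#: next=#  (t=1,i=5, bit17=1)
  nb #....: next=.  (t=2,i=14, bit16=0)
  nb .####: next=.  (t=0,i=6, bit15=0)
  nb .###.: next=#  (t=0,i=16, bit14=1)
  nb .##.#: next=#  (t=0,i=0, bit13=1)
  nb .##..: next=.  (t=1,i=16, bit12=0)
  nb .#.##: next=.  (t=0,i=23, bit11=0)
  nb .#.#.: next=.  (t=1,i=21, bit10=0)
  nb .#..#: next=#  (t=0,i=3, bit9=1)
  nb .#...: next=#  (t=1,i=4, bit8=1)
  nb ..###: next=.  (t=0,i=5, bit7=0)
  nb ..##.: next=.  (t=2,i=8, bit6=0)
  nb ..#.#: next=.  (t=1,i=13, bit5=0)
  nb ..#..: next=#  (t=1,i=0, bit4=1)
  nb ...##: next=.  (t=1,i=6, bit3=0)
  nb ...#.: next=#  (t=1,i=12, bit2=1)
  nb ....#: next=.  (t=2,i=16, bit1=0)
  nb .....: next=.  (t=2,i=15, bit0=0)
  bits 11010010101000100110001100010100 = 3533857556

3533857556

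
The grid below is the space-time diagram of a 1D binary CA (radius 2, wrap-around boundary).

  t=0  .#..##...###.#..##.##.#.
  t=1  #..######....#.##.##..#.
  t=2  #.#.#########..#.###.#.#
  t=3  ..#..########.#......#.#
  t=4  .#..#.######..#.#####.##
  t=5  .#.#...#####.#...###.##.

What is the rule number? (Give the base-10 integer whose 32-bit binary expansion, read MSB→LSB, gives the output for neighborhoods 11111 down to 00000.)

  [31] ##### => #  t=1,i=5
  [30] ####. => #  t=1,i=7
  [29] ###.# => .  t=0,i=11
  [28] ###.. => #  t=1,i=8
  [27] ##.## => #  t=0,i=18
  [26] ##.#. => .  t=0,i=12
  [25] ##..# => .  t=1,i=20
  [24] ##... => #  t=0,i=6
  [23] #.### => .  t=2,i=4
  [22] #.##. => #  t=0,i=19
  [21] #.#.# => #  t=2,i=2
  [20] #.#.. => #  t=0,i=13
  [19] #..## => #  t=0,i=3
  [18] #..#. => #  t=0,i=0
  [17] #...# => #  t=0,i=7
  [16] #.... => #  t=1,i=10
  [15] .#### => #  t=1,i=4
  [14] .###. => .  t=0,i=10
  [13] .##.# => .  t=0,i=17
  [12] .##.. => #  t=0,i=5
  [11] .#.## => .  t=1,i=14
  [10] .#.#. => #  t=1,i=23
  [9] .#..# => .  t=0,i=2
  [8] .#... => .  t=3,i=15
  [7] ..### => .  t=0,i=9
  [6] ..##. => #  t=0,i=4
  [5] ..#.# => .  t=1,i=13
  [4] ..#.. => .  t=0,i=1
  [3] ...## => #  t=0,i=8
  [2] ...#. => #  t=1,i=12
  [1] ....# => #  t=1,i=11
  [0] ..... => #  t=3,i=17
  bits 11011001011111111001010001001111 = 3649016911

3649016911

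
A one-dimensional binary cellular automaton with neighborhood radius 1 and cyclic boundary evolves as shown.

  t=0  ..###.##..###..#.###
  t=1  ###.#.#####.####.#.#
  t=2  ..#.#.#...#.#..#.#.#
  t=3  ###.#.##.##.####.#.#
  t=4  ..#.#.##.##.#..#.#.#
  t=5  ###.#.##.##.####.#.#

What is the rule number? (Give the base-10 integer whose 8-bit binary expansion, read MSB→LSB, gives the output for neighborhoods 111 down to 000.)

  ###|.  b7=0 t=0,i=3
  ##.|#  b6=1 t=0,i=4
  #.#|.  b5=0 t=0,i=5
  #..|#  b4=1 t=0,i=0
  .##|#  b3=1 t=0,i=2
  .#.|#  b2=1 t=0,i=15
  ..#|#  b1=1 t=0,i=1
  ...|.  b0=0 t=2,i=8
  bits 01011110 = 94

94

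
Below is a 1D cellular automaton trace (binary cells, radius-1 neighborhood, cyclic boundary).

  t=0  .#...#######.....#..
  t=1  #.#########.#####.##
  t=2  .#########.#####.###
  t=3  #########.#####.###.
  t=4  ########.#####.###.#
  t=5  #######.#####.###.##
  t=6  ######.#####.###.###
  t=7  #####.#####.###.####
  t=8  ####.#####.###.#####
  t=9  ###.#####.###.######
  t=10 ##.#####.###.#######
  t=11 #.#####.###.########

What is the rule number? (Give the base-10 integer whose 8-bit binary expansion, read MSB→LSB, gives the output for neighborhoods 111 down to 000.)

187

  ###|#  b7=1 t=0,i=6
  ##.|.  b6=0 t=0,i=11
  #.#|#  b5=1 t=1,i=1
  #..|#  b4=1 t=0,i=2
  .##|#  b3=1 t=0,i=5
  .#.|.  b2=0 t=0,i=1
  ..#|#  b1=1 t=0,i=0
  ...|#  b0=1 t=0,i=3
  bits 10111011 = 187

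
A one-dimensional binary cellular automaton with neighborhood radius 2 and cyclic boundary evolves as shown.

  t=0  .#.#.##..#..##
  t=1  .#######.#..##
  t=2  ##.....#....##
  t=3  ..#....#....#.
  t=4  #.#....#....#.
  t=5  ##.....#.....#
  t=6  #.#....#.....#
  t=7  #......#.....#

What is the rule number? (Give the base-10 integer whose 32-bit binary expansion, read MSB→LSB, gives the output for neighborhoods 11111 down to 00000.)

736263376

  [31] ##### => .  t=1,i=3
  [30] ####. => .  t=1,i=6
  [29] ###.# => #  t=1,i=7
  [28] ###.. => .  t=2,i=1
  [27] ##.## => #  t=1,i=0
  [26] ##.#. => .  t=0,i=0
  [25] ##..# => #  t=0,i=7
  [24] ##... => #  t=2,i=2
  [23] #.### => #  t=1,i=1
  [22] #.##. => #  t=0,i=5
  [21] #.#.# => #  t=0,i=1
  [20] #.#.. => .  t=1,i=9
  [19] #..## => .  t=0,i=11
  [18] #..#. => .  t=0,i=8
  [17] #...# => #  t=3,i=0
  [16] #.... => .  t=2,i=3
  [15] .#### => .  t=1,i=2
  [14] .###. => #  t=5,i=0
  [13] .##.# => #  t=0,i=13
  [12] .##.. => #  t=0,i=6
  [11] .#.## => #  t=0,i=4
  [10] .#.#. => #  t=0,i=2
  [9] .#..# => .  t=0,i=10
  [8] .#... => .  t=2,i=8
  [7] ..### => #  t=2,i=12
  [6] ..##. => #  t=0,i=12
  [5] ..#.# => .  t=4,i=12
  [4] ..#.. => #  t=0,i=9
  [3] ...## => .  t=2,i=11
  [2] ...#. => .  t=2,i=6
  [1] ....# => .  t=2,i=5
  [0] ..... => .  t=2,i=4
  bits 00101011111000100111110011010000 = 736263376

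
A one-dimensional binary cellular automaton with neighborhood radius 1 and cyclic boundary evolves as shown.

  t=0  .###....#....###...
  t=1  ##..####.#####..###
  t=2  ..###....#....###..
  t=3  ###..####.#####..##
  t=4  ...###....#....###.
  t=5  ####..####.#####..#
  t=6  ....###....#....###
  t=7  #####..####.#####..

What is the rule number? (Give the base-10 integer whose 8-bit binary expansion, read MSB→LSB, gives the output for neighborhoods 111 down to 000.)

  ### -> .   bit 7 = 0  t=0,i=2
  ##. -> .   bit 6 = 0  t=0,i=3
  #.# -> .   bit 5 = 0  t=1,i=8
  #.. -> #   bit 4 = 1  t=0,i=4
  .## -> #   bit 3 = 1  t=0,i=1
  .#. -> .   bit 2 = 0  t=0,i=8
  ..# -> #   bit 1 = 1  t=0,i=0
  ... -> #   bit 0 = 1  t=0,i=5
  bits 00011011 = 27

27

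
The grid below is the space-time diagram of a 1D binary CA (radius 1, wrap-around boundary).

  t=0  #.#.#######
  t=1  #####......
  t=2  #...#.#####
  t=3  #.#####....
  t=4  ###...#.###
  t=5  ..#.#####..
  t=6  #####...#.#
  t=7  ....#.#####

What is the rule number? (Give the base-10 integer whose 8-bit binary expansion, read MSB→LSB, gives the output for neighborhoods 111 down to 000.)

111

  ### -> .   bit 7 = 0  t=0,i=5
  ##. -> #   bit 6 = 1  t=0,i=0
  #.# -> #   bit 5 = 1  t=0,i=1
  #.. -> .   bit 4 = 0  t=1,i=5
  .## -> #   bit 3 = 1  t=0,i=4
  .#. -> #   bit 2 = 1  t=0,i=2
  ..# -> #   bit 1 = 1  t=1,i=10
  ... -> #   bit 0 = 1  t=1,i=6
  bits 01101111 = 111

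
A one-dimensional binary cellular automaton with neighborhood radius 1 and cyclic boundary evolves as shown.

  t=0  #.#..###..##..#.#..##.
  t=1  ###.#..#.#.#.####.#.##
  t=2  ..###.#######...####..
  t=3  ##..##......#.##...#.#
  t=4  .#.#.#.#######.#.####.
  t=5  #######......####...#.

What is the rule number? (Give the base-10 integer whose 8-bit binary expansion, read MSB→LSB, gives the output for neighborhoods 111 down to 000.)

  nb ###: next=.  (t=0,i=6, bit7=0)
  nb ##.: next=#  (t=0,i=7, bit6=1)
  nb #.#: next=#  (t=0,i=1, bit5=1)
  nb #..: next=.  (t=0,i=3, bit4=0)
  nb .##: next=.  (t=0,i=5, bit3=0)
  nb .#.: next=#  (t=0,i=0, bit2=1)
  nb ..#: next=#  (t=0,i=4, bit1=1)
  nb ...: next=#  (t=2,i=0, bit0=1)
  bits 01100111 = 103

103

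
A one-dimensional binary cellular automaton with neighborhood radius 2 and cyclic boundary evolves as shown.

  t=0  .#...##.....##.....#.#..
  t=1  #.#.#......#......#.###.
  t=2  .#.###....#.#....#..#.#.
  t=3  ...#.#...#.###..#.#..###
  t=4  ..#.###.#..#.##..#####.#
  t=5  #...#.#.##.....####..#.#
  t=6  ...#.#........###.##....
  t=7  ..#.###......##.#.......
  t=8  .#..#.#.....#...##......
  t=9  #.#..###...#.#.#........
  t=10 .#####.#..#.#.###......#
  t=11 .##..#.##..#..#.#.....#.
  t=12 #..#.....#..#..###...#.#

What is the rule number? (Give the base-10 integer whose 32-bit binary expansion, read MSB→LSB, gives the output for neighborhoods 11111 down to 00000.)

  nb #####: next=.  (t=4,i=19, bit31=0)
  nb ####.: next=.  (t=4,i=20, bit30=0)
  nb ###.#: next=#  (t=1,i=22, bit29=1)
  nb ###..: next=#  (t=2,i=5, bit28=1)
  nb ##.##: next=.  (t=6,i=17, bit27=0)
  nb ##.#.: next=.  (t=1,i=23, bit26=0)
  nb ##..#: next=#  (t=3,i=14, bit25=1)
  nb ##...: next=.  (t=0,i=7, bit24=0)
  nb #.###: next=#  (t=1,i=20, bit23=1)
  nb #.##.: next=.  (t=4,i=13, bit22=0)
  nb #.#.#: next=.  (t=1,i=0, bit21=0)
  nb #.#..: next=#  (t=0,i=21, bit20=1)
  nb #..##: next=#  (t=3,i=20, bit19=1)
  nb #..#.: next=.  (t=2,i=0, bit18=0)
  nb #...#: next=.  (t=0,i=3, bit17=0)
  nb #....: next=.  (t=0,i=8, bit16=0)
  nb .####: next=#  (t=4,i=18, bit15=1)
  nb .###.: next=.  (t=1,i=21, bit14=0)
  nb .##.#: next=.  (t=7,i=14, bit13=0)
  nb .##..: next=.  (t=0,i=6, bit12=0)
  nb .#.##: next=.  (t=1,i=19, bit11=0)
  nb .#.#.: next=#  (t=0,i=20, bit10=1)
  nb .#..#: next=#  (t=2,i=18, bit9=1)
  nb .#...: next=#  (t=0,i=2, bit8=1)
  nb ..###: next=#  (t=3,i=21, bit7=1)
  nb ..##.: next=.  (t=0,i=5, bit6=0)
  nb ..#.#: next=.  (t=0,i=19, bit5=0)
  nb ..#..: next=.  (t=0,i=1, bit4=0)
  nb ...##: next=#  (t=0,i=4, bit3=1)
  nb ...#.: next=#  (t=0,i=0, bit2=1)
  nb ....#: next=.  (t=0,i=10, bit1=0)
  nb .....: next=.  (t=0,i=9, bit0=0)
  bits 00110010100110001000011110001100 = 848856972

848856972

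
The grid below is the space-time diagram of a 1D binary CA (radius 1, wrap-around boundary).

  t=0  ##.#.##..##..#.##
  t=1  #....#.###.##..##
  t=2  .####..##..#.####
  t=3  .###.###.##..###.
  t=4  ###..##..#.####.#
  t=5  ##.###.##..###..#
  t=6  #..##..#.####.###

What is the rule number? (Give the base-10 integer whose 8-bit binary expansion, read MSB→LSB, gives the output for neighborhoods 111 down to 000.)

155

  ### -> #   bit 7 = 1  t=0,i=0
  ##. -> .   bit 6 = 0  t=0,i=1
  #.# -> .   bit 5 = 0  t=0,i=2
  #.. -> #   bit 4 = 1  t=0,i=7
  .## -> #   bit 3 = 1  t=0,i=5
  .#. -> .   bit 2 = 0  t=0,i=3
  ..# -> #   bit 1 = 1  t=0,i=8
  ... -> #   bit 0 = 1  t=1,i=2
  bits 10011011 = 155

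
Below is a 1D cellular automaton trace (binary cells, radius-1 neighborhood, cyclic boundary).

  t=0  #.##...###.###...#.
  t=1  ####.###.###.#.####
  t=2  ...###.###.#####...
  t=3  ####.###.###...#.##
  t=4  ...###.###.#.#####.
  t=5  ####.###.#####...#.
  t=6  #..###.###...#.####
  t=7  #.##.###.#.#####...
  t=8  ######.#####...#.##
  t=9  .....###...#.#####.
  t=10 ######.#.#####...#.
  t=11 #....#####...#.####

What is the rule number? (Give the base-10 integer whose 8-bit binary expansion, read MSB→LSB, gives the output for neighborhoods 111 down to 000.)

111

  nb ###: next=.  (t=0,i=8, bit7=0)
  nb ##.: next=#  (t=0,i=3, bit6=1)
  nb #.#: next=#  (t=0,i=1, bit5=1)
  nb #..: next=.  (t=0,i=4, bit4=0)
  nb .##: next=#  (t=0,i=2, bit3=1)
  nb .#.: next=#  (t=0,i=0, bit2=1)
  nb ..#: next=#  (t=0,i=6, bit1=1)
  nb ...: next=#  (t=0,i=5, bit0=1)
  bits 01101111 = 111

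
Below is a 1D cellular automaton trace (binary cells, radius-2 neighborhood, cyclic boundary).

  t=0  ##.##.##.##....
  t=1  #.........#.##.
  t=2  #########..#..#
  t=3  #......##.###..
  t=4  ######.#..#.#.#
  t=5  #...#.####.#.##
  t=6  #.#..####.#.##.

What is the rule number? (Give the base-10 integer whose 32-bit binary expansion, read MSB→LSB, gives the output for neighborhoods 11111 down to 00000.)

  #####|.  b31=0 t=2,i=1
  ####.|#  b30=1 t=2,i=7
  ###.#|.  b29=0 t=4,i=5
  ###..|#  b28=1 t=2,i=8
  ##.##|.  b27=0 t=0,i=2
  ##.#.|#  b26=1 t=1,i=14
  ##..#|.  b25=0 t=2,i=9
  ##...|.  b24=0 t=0,i=11
  #.###|#  b23=1 t=3,i=10
  #.##.|.  b22=0 t=0,i=3
  #.#.#|.  b21=0 t=4,i=12
  #.#..|#  b20=1 t=1,i=0
  #..##|.  b19=0 t=2,i=13
  #..#.|#  b18=1 t=2,i=10
  #...#|#  b17=1 t=5,i=2
  #....|#  b16=1 t=0,i=12
  .####|#  b15=1 t=2,i=0
  .###.|.  b14=0 t=3,i=11
  .##.#|.  b13=0 t=0,i=1
  .##..|#  b12=1 t=0,i=10
  .#.##|#  b11=1 t=1,i=11
  .#.#.|#  b10=1 t=4,i=11
  .#..#|#  b9=1 t=2,i=12
  .#...|#  b8=1 t=1,i=1
  ..###|.  b7=0 t=2,i=14
  ..##.|#  b6=1 t=0,i=0
  ..#.#|.  b5=0 t=1,i=10
  ..#..|#  b4=1 t=2,i=11
  ...##|.  b3=0 t=0,i=14
  ...#.|.  b2=0 t=1,i=9
  ....#|#  b1=1 t=0,i=13
  .....|#  b0=1 t=1,i=3
  bits 01010100100101111001111101010011 = 1419222867

1419222867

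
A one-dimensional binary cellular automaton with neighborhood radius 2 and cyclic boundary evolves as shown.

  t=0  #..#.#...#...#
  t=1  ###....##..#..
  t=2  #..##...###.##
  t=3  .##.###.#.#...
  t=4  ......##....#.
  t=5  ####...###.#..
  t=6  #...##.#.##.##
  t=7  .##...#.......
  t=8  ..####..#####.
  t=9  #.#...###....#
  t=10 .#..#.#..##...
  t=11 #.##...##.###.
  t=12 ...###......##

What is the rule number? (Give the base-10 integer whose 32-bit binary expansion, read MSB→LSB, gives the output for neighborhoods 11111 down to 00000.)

  #####|.  b31=0 t=8,i=10
  ####.|.  b30=0 t=5,i=2
  ###.#|#  b29=1 t=2,i=10
  ###..|.  b28=0 t=1,i=2
  ##.##|.  b27=0 t=2,i=11
  ##.#.|#  b26=1 t=3,i=7
  ##..#|#  b25=1 t=0,i=1
  ##...|#  b24=1 t=1,i=3
  #.###|.  b23=0 t=2,i=12
  #.##.|.  b22=0 t=6,i=9
  #.#.#|.  b21=0 t=3,i=8
  #.#..|.  b20=0 t=0,i=5
  #..##|#  b19=1 t=1,i=13
  #..#.|#  b18=1 t=0,i=2
  #...#|#  b17=1 t=0,i=7
  #....|#  b16=1 t=1,i=4
  .####|.  b15=0 t=5,i=1
  .###.|.  b14=0 t=1,i=1
  .##.#|.  b13=0 t=3,i=2
  .##..|#  b12=1 t=0,i=0
  .#.##|.  b11=0 t=6,i=8
  .#.#.|.  b10=0 t=0,i=4
  .#..#|#  b9=1 t=1,i=12
  .#...|.  b8=0 t=0,i=6
  ..###|#  b7=1 t=1,i=0
  ..##.|.  b6=0 t=0,i=13
  ..#.#|.  b5=0 t=0,i=3
  ..#..|.  b4=0 t=0,i=9
  ...##|.  b3=0 t=0,i=12
  ...#.|#  b2=1 t=0,i=8
  ....#|.  b1=0 t=1,i=5
  .....|#  b0=1 t=4,i=1
  bits 00100111000011110001001010000101 = 655299205

655299205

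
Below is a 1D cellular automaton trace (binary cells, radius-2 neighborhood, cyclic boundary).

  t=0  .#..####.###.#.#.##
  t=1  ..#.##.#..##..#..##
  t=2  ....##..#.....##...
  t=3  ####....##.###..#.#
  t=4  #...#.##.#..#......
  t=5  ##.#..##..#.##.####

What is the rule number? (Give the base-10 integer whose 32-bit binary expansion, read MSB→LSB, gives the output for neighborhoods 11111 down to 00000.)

557901727

  ##### -> .   bit 31 = 0  t=3,i=1
  ####. -> .   bit 30 = 0  t=0,i=6
  ###.# -> #   bit 29 = 1  t=0,i=7
  ###.. -> .   bit 28 = 0  t=3,i=3
  ##.## -> .   bit 27 = 0  t=0,i=8
  ##.#. -> .   bit 26 = 0  t=0,i=0
  ##..# -> .   bit 25 = 0  t=1,i=0
  ##... -> #   bit 24 = 1  t=2,i=16
  #.### -> .   bit 23 = 0  t=0,i=9
  #.##. -> #   bit 22 = 1  t=0,i=17
  #.#.# -> .   bit 21 = 0  t=0,i=13
  #.#.. -> .   bit 20 = 0  t=0,i=1
  #..## -> .   bit 19 = 0  t=0,i=3
  #..#. -> .   bit 18 = 0  t=1,i=1
  #...# -> .   bit 17 = 0  t=4,i=2
  #.... -> .   bit 16 = 0  t=2,i=10
  .#### -> #   bit 15 = 1  t=0,i=5
  .###. -> #   bit 14 = 1  t=0,i=10
  .##.# -> #   bit 13 = 1  t=0,i=18
  .##.. -> .   bit 12 = 0  t=1,i=11
  .#.## -> .   bit 11 = 0  t=0,i=16
  .#.#. -> #   bit 10 = 1  t=0,i=14
  .#..# -> #   bit 9 = 1  t=0,i=2
  .#... -> #   bit 8 = 1  t=2,i=9
  ..### -> #   bit 7 = 1  t=0,i=4
  ..##. -> .   bit 6 = 0  t=1,i=10
  ..#.# -> .   bit 5 = 0  t=1,i=2
  ..#.. -> #   bit 4 = 1  t=1,i=14
  ...## -> #   bit 3 = 1  t=2,i=3
  ...#. -> #   bit 2 = 1  t=4,i=3
  ....# -> #   bit 1 = 1  t=2,i=2
  ..... -> #   bit 0 = 1  t=2,i=0
  bits 00100001010000001110011110011111 = 557901727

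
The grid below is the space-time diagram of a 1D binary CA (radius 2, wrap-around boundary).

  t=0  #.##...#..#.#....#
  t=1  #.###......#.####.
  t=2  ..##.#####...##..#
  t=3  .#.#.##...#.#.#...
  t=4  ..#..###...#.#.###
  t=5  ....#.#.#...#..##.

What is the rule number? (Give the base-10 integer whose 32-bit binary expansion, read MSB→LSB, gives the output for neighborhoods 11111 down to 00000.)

97121547

  ##### -> .   bit 31 = 0  t=2,i=7
  ####. -> .   bit 30 = 0  t=1,i=15
  ###.# -> .   bit 29 = 0  t=1,i=16
  ###.. -> .   bit 28 = 0  t=1,i=4
  ##.## -> .   bit 27 = 0  t=0,i=1
  ##.#. -> #   bit 26 = 1  t=1,i=17
  ##..# -> .   bit 25 = 0  t=2,i=15
  ##... -> #   bit 24 = 1  t=0,i=4
  #.### -> #   bit 23 = 1  t=1,i=2
  #.##. -> #   bit 22 = 1  t=0,i=2
  #.#.# -> .   bit 21 = 0  t=1,i=0
  #.#.. -> .   bit 20 = 0  t=0,i=12
  #..## -> #   bit 19 = 1  t=2,i=1
  #..#. -> .   bit 18 = 0  t=0,i=9
  #...# -> .   bit 17 = 0  t=0,i=5
  #.... -> #   bit 16 = 1  t=0,i=14
  .#### -> #   bit 15 = 1  t=1,i=14
  .###. -> #   bit 14 = 1  t=1,i=3
  .##.# -> #   bit 13 = 1  t=0,i=0
  .##.. -> #   bit 12 = 1  t=0,i=3
  .#.## -> .   bit 11 = 0  t=1,i=1
  .#.#. -> #   bit 10 = 1  t=0,i=11
  .#..# -> .   bit 9 = 0  t=0,i=8
  .#... -> #   bit 8 = 1  t=0,i=13
  ..### -> .   bit 7 = 0  t=4,i=5
  ..##. -> .   bit 6 = 0  t=0,i=17
  ..#.# -> .   bit 5 = 0  t=0,i=10
  ..#.. -> .   bit 4 = 0  t=0,i=7
  ...## -> #   bit 3 = 1  t=0,i=16
  ...#. -> .   bit 2 = 0  t=0,i=6
  ....# -> #   bit 1 = 1  t=0,i=15
  ..... -> #   bit 0 = 1  t=1,i=7
  bits 00000101110010011111010100001011 = 97121547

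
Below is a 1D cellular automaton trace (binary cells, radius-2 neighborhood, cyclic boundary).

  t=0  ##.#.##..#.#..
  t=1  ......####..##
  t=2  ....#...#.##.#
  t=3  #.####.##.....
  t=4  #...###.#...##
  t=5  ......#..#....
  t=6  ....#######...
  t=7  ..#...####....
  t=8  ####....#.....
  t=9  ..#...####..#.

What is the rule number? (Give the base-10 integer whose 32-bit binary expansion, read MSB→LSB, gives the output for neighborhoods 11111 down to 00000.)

3926659894

  nb #####: next=#  (t=6,i=6, bit31=1)
  nb ####.: next=#  (t=1,i=8, bit30=1)
  nb ###.#: next=#  (t=3,i=5, bit29=1)
  nb ###..: next=.  (t=1,i=9, bit28=0)
  nb ##.##: next=#  (t=3,i=6, bit27=1)
  nb ##.#.: next=.  (t=0,i=2, bit26=0)
  nb ##..#: next=#  (t=0,i=7, bit25=1)
  nb ##...: next=.  (t=1,i=0, bit24=0)
  nb #.###: next=.  (t=3,i=2, bit23=0)
  nb #.##.: next=.  (t=0,i=5, bit22=0)
  nb #.#.#: next=.  (t=0,i=3, bit21=0)
  nb #.#..: next=.  (t=0,i=11, bit20=0)
  nb #..##: next=#  (t=0,i=13, bit19=1)
  nb #..#.: next=#  (t=0,i=8, bit18=1)
  nb #...#: next=.  (t=2,i=6, bit17=0)
  nb #....: next=.  (t=1,i=1, bit16=0)
  nb .####: next=.  (t=1,i=7, bit15=0)
  nb .###.: next=.  (t=4,i=5, bit14=0)
  nb .##.#: next=.  (t=0,i=1, bit13=0)
  nb .##..: next=#  (t=0,i=6, bit12=1)
  nb .#.##: next=.  (t=0,i=4, bit11=0)
  nb .#.#.: next=.  (t=0,i=10, bit10=0)
  nb .#..#: next=#  (t=0,i=12, bit9=1)
  nb .#...: next=#  (t=2,i=0, bit8=1)
  nb ..###: next=.  (t=1,i=6, bit7=0)
  nb ..##.: next=.  (t=0,i=0, bit6=0)
  nb ..#.#: next=#  (t=0,i=9, bit5=1)
  nb ..#..: next=#  (t=2,i=4, bit4=1)
  nb ...##: next=.  (t=1,i=5, bit3=0)
  nb ...#.: next=#  (t=2,i=3, bit2=1)
  nb ....#: next=#  (t=1,i=4, bit1=1)
  nb .....: next=.  (t=1,i=2, bit0=0)
  bits 11101010000011000001001100110110 = 3926659894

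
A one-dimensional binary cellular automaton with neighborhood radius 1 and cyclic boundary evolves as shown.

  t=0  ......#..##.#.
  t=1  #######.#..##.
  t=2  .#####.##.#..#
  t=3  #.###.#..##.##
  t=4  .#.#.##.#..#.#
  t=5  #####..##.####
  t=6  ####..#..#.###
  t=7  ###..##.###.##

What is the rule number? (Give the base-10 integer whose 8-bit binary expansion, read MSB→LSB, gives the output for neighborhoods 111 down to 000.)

  nb ###: next=#  (t=1,i=1, bit7=1)
  nb ##.: next=.  (t=0,i=10, bit6=0)
  nb #.#: next=#  (t=0,i=11, bit5=1)
  nb #..: next=.  (t=0,i=7, bit4=0)
  nb .##: next=.  (t=0,i=9, bit3=0)
  nb .#.: next=#  (t=0,i=6, bit2=1)
  nb ..#: next=#  (t=0,i=5, bit1=1)
  nb ...: next=#  (t=0,i=0, bit0=1)
  bits 10100111 = 167

167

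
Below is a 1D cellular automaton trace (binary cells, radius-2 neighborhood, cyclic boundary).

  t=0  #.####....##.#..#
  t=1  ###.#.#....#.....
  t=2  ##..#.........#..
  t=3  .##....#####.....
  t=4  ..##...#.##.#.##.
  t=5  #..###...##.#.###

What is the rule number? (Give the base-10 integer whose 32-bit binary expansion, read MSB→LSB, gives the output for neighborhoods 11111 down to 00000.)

3420614785

  ##### -> #   bit 31 = 1  t=3,i=9
  ####. -> #   bit 30 = 1  t=0,i=4
  ###.# -> .   bit 29 = 0  t=1,i=2
  ###.. -> .   bit 28 = 0  t=0,i=5
  ##.## -> #   bit 27 = 1  t=0,i=1
  ##.#. -> .   bit 26 = 0  t=0,i=12
  ##..# -> #   bit 25 = 1  t=2,i=2
  ##... -> #   bit 24 = 1  t=0,i=6
  #.### -> #   bit 23 = 1  t=0,i=2
  #.##. -> #   bit 22 = 1  t=4,i=9
  #.#.# -> #   bit 21 = 1  t=1,i=4
  #.#.. -> .   bit 20 = 0  t=0,i=13
  #..## -> .   bit 19 = 0  t=0,i=15
  #..#. -> .   bit 18 = 0  t=2,i=3
  #...# -> #   bit 17 = 1  t=4,i=0
  #.... -> .   bit 16 = 0  t=0,i=7
  .#### -> .   bit 15 = 0  t=0,i=3
  .###. -> #   bit 14 = 1  t=1,i=1
  .##.# -> #   bit 13 = 1  t=0,i=0
  .##.. -> #   bit 12 = 1  t=2,i=1
  .#.## -> .   bit 11 = 0  t=4,i=8
  .#.#. -> .   bit 10 = 0  t=1,i=5
  .#..# -> .   bit 9 = 0  t=0,i=14
  .#... -> .   bit 8 = 0  t=1,i=7
  ..### -> #   bit 7 = 1  t=1,i=0
  ..##. -> .   bit 6 = 0  t=0,i=10
  ..#.# -> .   bit 5 = 0  t=4,i=7
  ..#.. -> .   bit 4 = 0  t=1,i=11
  ...## -> .   bit 3 = 0  t=0,i=9
  ...#. -> .   bit 2 = 0  t=1,i=10
  ....# -> .   bit 1 = 0  t=0,i=8
  ..... -> #   bit 0 = 1  t=1,i=14
  bits 11001011111000100111000010000001 = 3420614785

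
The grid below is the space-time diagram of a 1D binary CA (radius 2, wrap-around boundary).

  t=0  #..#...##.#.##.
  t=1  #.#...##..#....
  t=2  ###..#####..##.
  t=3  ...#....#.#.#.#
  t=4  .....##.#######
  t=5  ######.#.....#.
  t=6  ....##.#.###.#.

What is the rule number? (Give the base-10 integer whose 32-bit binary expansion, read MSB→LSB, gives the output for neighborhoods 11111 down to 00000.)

1798640747

  [31] ##### => .  t=2,i=7
  [30] ####. => #  t=2,i=8
  [29] ###.# => #  t=5,i=5
  [28] ###.. => .  t=2,i=2
  [27] ##.## => #  t=2,i=14
  [26] ##.#. => .  t=0,i=9
  [25] ##..# => #  t=1,i=8
  [24] ##... => #  t=4,i=0
  [23] #.### => .  t=2,i=0
  [22] #.##. => .  t=0,i=12
  [21] #.#.# => #  t=0,i=10
  [20] #.#.. => #  t=0,i=0
  [19] #..## => .  t=2,i=4
  [18] #..#. => #  t=0,i=2
  [17] #...# => .  t=0,i=5
  [16] #.... => #  t=1,i=12
  [15] .#### => .  t=2,i=6
  [14] .###. => .  t=2,i=1
  [13] .##.# => .  t=0,i=8
  [12] .##.. => #  t=1,i=7
  [11] .#.## => .  t=0,i=11
  [10] .#.#. => #  t=1,i=1
  [9] .#..# => .  t=0,i=1
  [8] .#... => .  t=0,i=4
  [7] ..### => .  t=2,i=5
  [6] ..##. => #  t=0,i=7
  [5] ..#.# => #  t=1,i=0
  [4] ..#.. => .  t=0,i=3
  [3] ...## => #  t=0,i=6
  [2] ...#. => .  t=1,i=14
  [1] ....# => #  t=1,i=13
  [0] ..... => #  t=4,i=2
  bits 01101011001101010001010001101011 = 1798640747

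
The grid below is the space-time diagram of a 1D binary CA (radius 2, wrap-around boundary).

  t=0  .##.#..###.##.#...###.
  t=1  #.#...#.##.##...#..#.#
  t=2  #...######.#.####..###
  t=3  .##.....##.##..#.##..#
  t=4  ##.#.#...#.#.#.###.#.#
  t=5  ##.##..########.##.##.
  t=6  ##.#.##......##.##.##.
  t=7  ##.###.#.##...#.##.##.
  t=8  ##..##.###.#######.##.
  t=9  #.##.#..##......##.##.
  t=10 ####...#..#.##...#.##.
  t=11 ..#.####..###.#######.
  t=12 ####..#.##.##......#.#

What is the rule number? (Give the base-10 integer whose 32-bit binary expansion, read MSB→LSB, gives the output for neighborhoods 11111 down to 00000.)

  #####|.  b31=0 t=2,i=6
  ####.|#  b30=1 t=2,i=8
  ###.#|#  b29=1 t=0,i=9
  ###..|.  b28=0 t=0,i=20
  ##.##|.  b27=0 t=0,i=10
  ##.#.|.  b26=0 t=0,i=3
  ##..#|#  b25=1 t=0,i=21
  ##...|#  b24=1 t=1,i=13
  #.###|.  b23=0 t=2,i=13
  #.##.|#  b22=1 t=0,i=11
  #.#.#|#  b21=1 t=2,i=11
  #.#..|.  b20=0 t=0,i=4
  #..##|#  b19=1 t=0,i=0
  #..#.|.  b18=0 t=1,i=18
  #...#|#  b17=1 t=0,i=16
  #....|.  b16=0 t=3,i=4
  .####|.  b15=0 t=2,i=5
  .###.|#  b14=1 t=0,i=8
  .##.#|#  b13=1 t=0,i=2
  .##..|.  b12=0 t=1,i=12
  .#.##|#  b11=1 t=1,i=7
  .#.#.|#  b10=1 t=4,i=4
  .#..#|.  b9=0 t=0,i=5
  .#...|.  b8=0 t=0,i=15
  ..###|.  b7=0 t=0,i=7
  ..##.|.  b6=0 t=0,i=1
  ..#.#|#  b5=1 t=1,i=6
  ..#..|#  b4=1 t=1,i=16
  ...##|.  b3=0 t=0,i=17
  ...#.|#  b2=1 t=1,i=5
  ....#|.  b1=0 t=3,i=6
  .....|#  b0=1 t=3,i=5
  bits 01100011011010100110110000110101 = 1667918901

1667918901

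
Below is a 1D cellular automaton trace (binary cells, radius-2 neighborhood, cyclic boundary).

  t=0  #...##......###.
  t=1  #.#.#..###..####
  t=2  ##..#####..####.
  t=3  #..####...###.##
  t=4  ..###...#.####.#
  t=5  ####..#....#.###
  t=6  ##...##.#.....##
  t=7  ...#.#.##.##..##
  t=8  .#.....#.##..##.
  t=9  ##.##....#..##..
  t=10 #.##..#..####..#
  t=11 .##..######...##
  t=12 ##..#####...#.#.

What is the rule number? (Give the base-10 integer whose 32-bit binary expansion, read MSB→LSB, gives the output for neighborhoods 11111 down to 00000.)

2891956945

  [31] ##### => #  t=1,i=14
  [30] ####. => .  t=1,i=15
  [29] ###.# => #  t=0,i=14
  [28] ###.. => .  t=1,i=9
  [27] ##.## => #  t=2,i=15
  [26] ##.#. => #  t=0,i=15
  [25] ##..# => .  t=1,i=10
  [24] ##... => .  t=0,i=6
  [23] #.### => .  t=3,i=14
  [22] #.##. => #  t=2,i=0
  [21] #.#.# => .  t=1,i=2
  [20] #.#.. => #  t=0,i=0
  [19] #..## => #  t=1,i=6
  [18] #..#. => #  t=5,i=5
  [17] #...# => #  t=0,i=2
  [16] #.... => #  t=0,i=7
  [15] .#### => #  t=1,i=13
  [14] .###. => #  t=0,i=13
  [13] .##.# => .  t=6,i=6
  [12] .##.. => .  t=0,i=5
  [11] .#.## => .  t=4,i=9
  [10] .#.#. => .  t=1,i=3
  [9] .#..# => #  t=1,i=5
  [8] .#... => .  t=0,i=1
  [7] ..### => #  t=0,i=12
  [6] ..##. => #  t=0,i=4
  [5] ..#.# => .  t=4,i=8
  [4] ..#.. => #  t=5,i=6
  [3] ...## => .  t=0,i=3
  [2] ...#. => .  t=4,i=7
  [1] ....# => .  t=0,i=10
  [0] ..... => #  t=0,i=8
  bits 10101100010111111100001011010001 = 2891956945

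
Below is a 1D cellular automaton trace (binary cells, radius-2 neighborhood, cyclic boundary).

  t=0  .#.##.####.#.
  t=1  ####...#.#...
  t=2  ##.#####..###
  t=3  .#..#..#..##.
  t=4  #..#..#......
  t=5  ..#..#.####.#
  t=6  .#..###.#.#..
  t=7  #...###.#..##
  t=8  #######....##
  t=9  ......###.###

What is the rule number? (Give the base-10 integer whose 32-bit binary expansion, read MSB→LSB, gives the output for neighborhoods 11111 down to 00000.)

828885421

  [31] ##### => .  t=2,i=5
  [30] ####. => .  t=0,i=8
  [29] ###.# => #  t=0,i=9
  [28] ###.. => #  t=1,i=3
  [27] ##.## => .  t=0,i=5
  [26] ##.#. => .  t=0,i=10
  [25] ##..# => .  t=2,i=8
  [24] ##... => #  t=1,i=4
  [23] #.### => .  t=0,i=6
  [22] #.##. => #  t=0,i=3
  [21] #.#.# => #  t=6,i=8
  [20] #.#.. => .  t=0,i=11
  [19] #..## => .  t=2,i=9
  [18] #..#. => #  t=0,i=0
  [17] #...# => #  t=1,i=5
  [16] #.... => #  t=4,i=8
  [15] .#### => #  t=0,i=7
  [14] .###. => #  t=6,i=5
  [13] .##.# => .  t=0,i=4
  [12] .##.. => .  t=3,i=11
  [11] .#.## => #  t=0,i=2
  [10] .#.#. => .  t=1,i=8
  [9] .#..# => .  t=0,i=12
  [8] .#... => #  t=1,i=10
  [7] ..### => #  t=1,i=0
  [6] ..##. => .  t=3,i=10
  [5] ..#.# => #  t=0,i=1
  [4] ..#.. => .  t=3,i=1
  [3] ...## => #  t=1,i=12
  [2] ...#. => #  t=1,i=6
  [1] ....# => .  t=4,i=11
  [0] ..... => #  t=4,i=9
  bits 00110001011001111100100110101101 = 828885421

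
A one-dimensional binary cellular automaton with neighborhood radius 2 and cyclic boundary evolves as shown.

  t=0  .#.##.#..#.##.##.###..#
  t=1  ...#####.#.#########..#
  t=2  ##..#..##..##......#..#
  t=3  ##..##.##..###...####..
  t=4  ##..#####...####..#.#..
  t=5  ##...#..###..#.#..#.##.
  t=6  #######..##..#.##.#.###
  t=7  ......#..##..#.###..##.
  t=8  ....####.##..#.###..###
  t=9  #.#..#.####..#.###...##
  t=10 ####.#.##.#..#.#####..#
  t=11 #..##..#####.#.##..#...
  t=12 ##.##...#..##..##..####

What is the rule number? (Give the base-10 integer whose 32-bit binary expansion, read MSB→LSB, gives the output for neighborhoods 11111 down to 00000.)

  [31] ##### => .  t=1,i=5
  [30] ####. => .  t=1,i=6
  [29] ###.# => #  t=1,i=7
  [28] ###.. => #  t=0,i=19
  [27] ##.## => #  t=0,i=13
  [26] ##.#. => #  t=0,i=5
  [25] ##..# => .  t=0,i=20
  [24] ##... => #  t=2,i=13
  [23] #.### => #  t=0,i=17
  [22] #.##. => #  t=0,i=3
  [21] #.#.# => .  t=0,i=1
  [20] #.#.. => #  t=0,i=6
  [19] #..## => .  t=2,i=6
  [18] #..#. => .  t=0,i=8
  [17] #...# => #  t=1,i=1
  [16] #.... => .  t=2,i=14
  [15] .#### => #  t=1,i=4
  [14] .###. => #  t=0,i=18
  [13] .##.# => #  t=0,i=4
  [12] .##.. => #  t=2,i=8
  [11] .#.## => .  t=0,i=2
  [10] .#.#. => .  t=0,i=0
  [9] .#..# => #  t=0,i=7
  [8] .#... => #  t=1,i=0
  [7] ..### => .  t=1,i=3
  [6] ..##. => #  t=2,i=7
  [5] ..#.# => #  t=0,i=9
  [4] ..#.. => #  t=1,i=22
  [3] ...## => .  t=1,i=2
  [2] ...#. => #  t=2,i=18
  [1] ....# => #  t=2,i=17
  [0] ..... => .  t=2,i=15
  bits 00111101110100101111001101110110 = 1037235062

1037235062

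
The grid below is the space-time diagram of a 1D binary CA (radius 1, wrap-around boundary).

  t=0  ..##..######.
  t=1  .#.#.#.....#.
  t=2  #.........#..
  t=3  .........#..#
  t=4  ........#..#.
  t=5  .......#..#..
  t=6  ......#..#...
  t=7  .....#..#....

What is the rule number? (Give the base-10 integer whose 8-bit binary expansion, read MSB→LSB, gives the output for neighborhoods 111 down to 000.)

66

  ###|.  b7=0 t=0,i=7
  ##.|#  b6=1 t=0,i=3
  #.#|.  b5=0 t=1,i=2
  #..|.  b4=0 t=0,i=4
  .##|.  b3=0 t=0,i=2
  .#.|.  b2=0 t=1,i=1
  ..#|#  b1=1 t=0,i=1
  ...|.  b0=0 t=0,i=0
  bits 01000010 = 66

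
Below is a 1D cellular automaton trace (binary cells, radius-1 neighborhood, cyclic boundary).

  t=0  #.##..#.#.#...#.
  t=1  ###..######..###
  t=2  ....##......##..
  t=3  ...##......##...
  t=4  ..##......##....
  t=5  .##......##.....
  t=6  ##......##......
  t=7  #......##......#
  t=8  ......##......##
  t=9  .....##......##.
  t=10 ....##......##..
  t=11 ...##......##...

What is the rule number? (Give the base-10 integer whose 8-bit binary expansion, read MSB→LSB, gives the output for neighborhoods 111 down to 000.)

46

  ###|.  b7=0 t=1,i=0
  ##.|.  b6=0 t=0,i=3
  #.#|#  b5=1 t=0,i=1
  #..|.  b4=0 t=0,i=4
  .##|#  b3=1 t=0,i=2
  .#.|#  b2=1 t=0,i=0
  ..#|#  b1=1 t=0,i=5
  ...|.  b0=0 t=0,i=12
  bits 00101110 = 46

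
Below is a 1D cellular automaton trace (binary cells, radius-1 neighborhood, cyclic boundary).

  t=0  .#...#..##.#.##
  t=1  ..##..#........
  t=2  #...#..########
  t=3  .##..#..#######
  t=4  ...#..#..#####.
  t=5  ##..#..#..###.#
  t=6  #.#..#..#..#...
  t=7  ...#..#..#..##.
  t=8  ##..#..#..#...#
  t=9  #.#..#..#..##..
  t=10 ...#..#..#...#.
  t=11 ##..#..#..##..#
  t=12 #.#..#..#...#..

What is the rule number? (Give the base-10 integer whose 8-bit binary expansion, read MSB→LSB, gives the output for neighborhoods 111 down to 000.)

  nb ###: next=#  (t=2,i=8, bit7=1)
  nb ##.: next=.  (t=0,i=9, bit6=0)
  nb #.#: next=.  (t=0,i=0, bit5=0)
  nb #..: next=#  (t=0,i=2, bit4=1)
  nb .##: next=.  (t=0,i=8, bit3=0)
  nb .#.: next=.  (t=0,i=1, bit2=0)
  nb ..#: next=.  (t=0,i=4, bit1=0)
  nb ...: next=#  (t=0,i=3, bit0=1)
  bits 10010001 = 145

145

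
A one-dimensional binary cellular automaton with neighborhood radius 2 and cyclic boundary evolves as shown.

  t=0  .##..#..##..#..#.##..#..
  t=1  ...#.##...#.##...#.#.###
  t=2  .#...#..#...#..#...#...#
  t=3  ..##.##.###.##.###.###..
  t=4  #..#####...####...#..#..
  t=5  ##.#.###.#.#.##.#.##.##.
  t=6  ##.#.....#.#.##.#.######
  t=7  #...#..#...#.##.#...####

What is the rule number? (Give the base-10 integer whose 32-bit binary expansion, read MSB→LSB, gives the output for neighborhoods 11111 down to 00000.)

3663864722

  nb #####: next=#  (t=4,i=5, bit31=1)
  nb ####.: next=#  (t=4,i=6, bit30=1)
  nb ###.#: next=.  (t=3,i=10, bit29=0)
  nb ###..: next=#  (t=1,i=23, bit28=1)
  nb ##.##: next=#  (t=3,i=4, bit27=1)
  nb ##.#.: next=.  (t=5,i=2, bit26=0)
  nb ##..#: next=#  (t=0,i=3, bit25=1)
  nb ##...: next=.  (t=1,i=0, bit24=0)
  nb #.###: next=.  (t=1,i=21, bit23=0)
  nb #.##.: next=#  (t=0,i=17, bit22=1)
  nb #.#.#: next=#  (t=1,i=19, bit21=1)
  nb #.#..: next=.  (t=2,i=1, bit20=0)
  nb #..##: next=.  (t=0,i=7, bit19=0)
  nb #..#.: next=.  (t=0,i=4, bit18=0)
  nb #...#: next=#  (t=0,i=23, bit17=1)
  nb #....: next=.  (t=3,i=23, bit16=0)
  nb .####: next=.  (t=4,i=4, bit15=0)
  nb .###.: next=.  (t=1,i=22, bit14=0)
  nb .##.#: next=#  (t=3,i=3, bit13=1)
  nb .##..: next=.  (t=0,i=2, bit12=0)
  nb .#.##: next=.  (t=0,i=16, bit11=0)
  nb .#.#.: next=.  (t=1,i=18, bit10=0)
  nb .#..#: next=#  (t=0,i=6, bit9=1)
  nb .#...: next=#  (t=0,i=22, bit8=1)
  nb ..###: next=#  (t=4,i=3, bit7=1)
  nb ..##.: next=.  (t=0,i=1, bit6=0)
  nb ..#.#: next=.  (t=0,i=15, bit5=0)
  nb ..#..: next=#  (t=0,i=5, bit4=1)
  nb ...##: next=.  (t=0,i=0, bit3=0)
  nb ...#.: next=.  (t=1,i=2, bit2=0)
  nb ....#: next=#  (t=3,i=0, bit1=1)
  nb .....: next=.  (t=6,i=6, bit0=0)
  bits 11011010011000100010001110010010 = 3663864722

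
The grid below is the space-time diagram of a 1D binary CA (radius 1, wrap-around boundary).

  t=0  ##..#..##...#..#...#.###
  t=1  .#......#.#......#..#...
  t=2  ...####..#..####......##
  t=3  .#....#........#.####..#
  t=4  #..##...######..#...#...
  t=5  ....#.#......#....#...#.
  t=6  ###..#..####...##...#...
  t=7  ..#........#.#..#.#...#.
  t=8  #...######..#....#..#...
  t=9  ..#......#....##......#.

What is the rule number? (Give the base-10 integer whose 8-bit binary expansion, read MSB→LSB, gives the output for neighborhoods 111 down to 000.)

97

  [7] ### => .  t=0,i=0
  [6] ##. => #  t=0,i=1
  [5] #.# => #  t=0,i=20
  [4] #.. => .  t=0,i=2
  [3] .## => .  t=0,i=7
  [2] .#. => .  t=0,i=4
  [1] ..# => .  t=0,i=3
  [0] ... => #  t=0,i=10
  bits 01100001 = 97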